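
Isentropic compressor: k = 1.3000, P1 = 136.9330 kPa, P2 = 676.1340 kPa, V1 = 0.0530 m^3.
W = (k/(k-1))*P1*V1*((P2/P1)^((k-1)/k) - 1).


(k-1)/k = 0.2308
(P2/P1)^exp = 1.4456
W = 4.3333 * 136.9330 * 0.0530 * (1.4456 - 1) = 14.0132 kJ

14.0132 kJ


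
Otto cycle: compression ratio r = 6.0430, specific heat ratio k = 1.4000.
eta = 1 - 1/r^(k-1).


r^(k-1) = 2.0535
eta = 1 - 1/2.0535 = 0.5130 = 51.3034%

51.3034%


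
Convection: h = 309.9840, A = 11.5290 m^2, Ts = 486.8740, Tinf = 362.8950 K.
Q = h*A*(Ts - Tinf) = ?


dT = 123.9790 K
Q = 309.9840 * 11.5290 * 123.9790 = 443076.8365 W

443076.8365 W


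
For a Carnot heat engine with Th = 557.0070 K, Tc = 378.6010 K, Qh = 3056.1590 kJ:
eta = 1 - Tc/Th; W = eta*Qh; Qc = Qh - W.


eta = 1 - 378.6010/557.0070 = 0.3203
W = 0.3203 * 3056.1590 = 978.8694 kJ
Qc = 3056.1590 - 978.8694 = 2077.2896 kJ

eta = 32.0294%, W = 978.8694 kJ, Qc = 2077.2896 kJ


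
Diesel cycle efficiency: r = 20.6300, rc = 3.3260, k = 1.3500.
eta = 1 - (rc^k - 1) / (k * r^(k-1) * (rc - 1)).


r^(k-1) = 2.8845
rc^k = 5.0652
eta = 0.5512 = 55.1191%

55.1191%


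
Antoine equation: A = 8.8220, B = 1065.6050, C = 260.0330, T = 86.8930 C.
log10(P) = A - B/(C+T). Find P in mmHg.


C+T = 346.9260
B/(C+T) = 3.0716
log10(P) = 8.8220 - 3.0716 = 5.7504
P = 10^5.7504 = 562907.6986 mmHg

562907.6986 mmHg


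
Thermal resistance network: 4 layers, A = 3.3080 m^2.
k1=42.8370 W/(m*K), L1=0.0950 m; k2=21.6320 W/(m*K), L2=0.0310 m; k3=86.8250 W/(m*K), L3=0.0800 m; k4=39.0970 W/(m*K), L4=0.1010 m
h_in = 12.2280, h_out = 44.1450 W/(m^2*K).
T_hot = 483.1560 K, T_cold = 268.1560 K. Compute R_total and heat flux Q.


R_conv_in = 1/(12.2280*3.3080) = 0.0247
R_1 = 0.0950/(42.8370*3.3080) = 0.0007
R_2 = 0.0310/(21.6320*3.3080) = 0.0004
R_3 = 0.0800/(86.8250*3.3080) = 0.0003
R_4 = 0.1010/(39.0970*3.3080) = 0.0008
R_conv_out = 1/(44.1450*3.3080) = 0.0068
R_total = 0.0337 K/W
Q = 215.0000 / 0.0337 = 6373.6457 W

R_total = 0.0337 K/W, Q = 6373.6457 W


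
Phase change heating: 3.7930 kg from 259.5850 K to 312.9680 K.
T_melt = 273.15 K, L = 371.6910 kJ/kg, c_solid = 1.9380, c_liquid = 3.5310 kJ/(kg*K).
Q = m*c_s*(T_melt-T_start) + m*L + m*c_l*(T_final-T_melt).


Q1 (sensible, solid) = 3.7930 * 1.9380 * 13.5650 = 99.7141 kJ
Q2 (latent) = 3.7930 * 371.6910 = 1409.8240 kJ
Q3 (sensible, liquid) = 3.7930 * 3.5310 * 39.8180 = 533.2858 kJ
Q_total = 2042.8238 kJ

2042.8238 kJ


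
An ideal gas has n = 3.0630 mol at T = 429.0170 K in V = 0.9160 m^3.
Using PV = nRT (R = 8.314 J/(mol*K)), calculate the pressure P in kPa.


P = nRT/V = 3.0630 * 8.314 * 429.0170 / 0.9160
= 10925.2534 / 0.9160 = 11927.1325 Pa = 11.9271 kPa

11.9271 kPa


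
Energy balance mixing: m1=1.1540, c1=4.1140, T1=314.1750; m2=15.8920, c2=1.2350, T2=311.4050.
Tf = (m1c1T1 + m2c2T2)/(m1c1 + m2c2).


num = 7603.3910
den = 24.3742
Tf = 311.9445 K

311.9445 K


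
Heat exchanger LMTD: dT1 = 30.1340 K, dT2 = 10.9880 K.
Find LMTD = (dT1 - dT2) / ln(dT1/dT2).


dT1/dT2 = 2.7424
ln(dT1/dT2) = 1.0089
LMTD = 19.1460 / 1.0089 = 18.9780 K

18.9780 K


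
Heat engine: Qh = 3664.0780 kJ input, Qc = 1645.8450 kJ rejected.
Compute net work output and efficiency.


W = 3664.0780 - 1645.8450 = 2018.2330 kJ
eta = 2018.2330 / 3664.0780 = 0.5508 = 55.0816%

W = 2018.2330 kJ, eta = 55.0816%


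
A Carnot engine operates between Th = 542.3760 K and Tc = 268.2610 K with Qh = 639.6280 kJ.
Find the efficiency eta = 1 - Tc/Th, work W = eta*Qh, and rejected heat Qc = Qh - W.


eta = 1 - 268.2610/542.3760 = 0.5054
W = 0.5054 * 639.6280 = 323.2658 kJ
Qc = 639.6280 - 323.2658 = 316.3622 kJ

eta = 50.5397%, W = 323.2658 kJ, Qc = 316.3622 kJ


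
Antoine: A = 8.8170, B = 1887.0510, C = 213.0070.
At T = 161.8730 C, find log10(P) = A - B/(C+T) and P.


C+T = 374.8800
B/(C+T) = 5.0337
log10(P) = 8.8170 - 5.0337 = 3.7833
P = 10^3.7833 = 6070.9017 mmHg

6070.9017 mmHg


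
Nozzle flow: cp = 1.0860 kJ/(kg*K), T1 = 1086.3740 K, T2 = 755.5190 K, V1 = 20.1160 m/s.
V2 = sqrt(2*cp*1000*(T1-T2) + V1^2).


dT = 330.8550 K
2*cp*1000*dT = 718617.0600
V1^2 = 404.6535
V2 = sqrt(719021.7135) = 847.9515 m/s

847.9515 m/s


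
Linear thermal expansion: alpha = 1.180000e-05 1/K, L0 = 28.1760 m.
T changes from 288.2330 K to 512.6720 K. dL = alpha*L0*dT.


dT = 224.4390 K
dL = 1.180000e-05 * 28.1760 * 224.4390 = 0.074621 m
L_final = 28.250621 m

dL = 0.074621 m


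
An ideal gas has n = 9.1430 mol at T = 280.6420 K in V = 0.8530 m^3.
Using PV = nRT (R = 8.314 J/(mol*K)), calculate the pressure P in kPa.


P = nRT/V = 9.1430 * 8.314 * 280.6420 / 0.8530
= 21332.9741 / 0.8530 = 25009.3483 Pa = 25.0093 kPa

25.0093 kPa


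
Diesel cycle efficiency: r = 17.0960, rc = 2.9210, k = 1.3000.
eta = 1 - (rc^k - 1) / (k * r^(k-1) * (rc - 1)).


r^(k-1) = 2.3435
rc^k = 4.0289
eta = 0.4825 = 48.2450%

48.2450%


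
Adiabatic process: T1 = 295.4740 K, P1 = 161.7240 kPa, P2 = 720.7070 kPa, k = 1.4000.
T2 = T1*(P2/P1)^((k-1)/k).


(k-1)/k = 0.2857
(P2/P1)^exp = 1.5326
T2 = 295.4740 * 1.5326 = 452.8385 K

452.8385 K


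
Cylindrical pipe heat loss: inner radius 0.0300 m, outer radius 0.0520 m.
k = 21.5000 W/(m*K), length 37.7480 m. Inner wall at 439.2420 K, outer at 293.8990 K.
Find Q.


dT = 145.3430 K
ln(ro/ri) = 0.5500
Q = 2*pi*21.5000*37.7480*145.3430 / 0.5500 = 1347432.8093 W

1347432.8093 W


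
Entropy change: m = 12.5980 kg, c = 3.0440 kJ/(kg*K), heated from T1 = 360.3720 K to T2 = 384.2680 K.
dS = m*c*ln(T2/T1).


T2/T1 = 1.0663
ln(T2/T1) = 0.0642
dS = 12.5980 * 3.0440 * 0.0642 = 2.4621 kJ/K

2.4621 kJ/K


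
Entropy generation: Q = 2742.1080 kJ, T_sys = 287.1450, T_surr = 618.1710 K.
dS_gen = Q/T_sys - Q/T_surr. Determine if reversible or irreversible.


dS_sys = 2742.1080/287.1450 = 9.5496 kJ/K
dS_surr = -2742.1080/618.1710 = -4.4358 kJ/K
dS_gen = 9.5496 - 4.4358 = 5.1137 kJ/K (irreversible)

dS_gen = 5.1137 kJ/K, irreversible


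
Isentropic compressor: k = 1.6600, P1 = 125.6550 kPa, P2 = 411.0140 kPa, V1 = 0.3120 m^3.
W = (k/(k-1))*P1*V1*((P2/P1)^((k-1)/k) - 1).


(k-1)/k = 0.3976
(P2/P1)^exp = 1.6019
W = 2.5152 * 125.6550 * 0.3120 * (1.6019 - 1) = 59.3485 kJ

59.3485 kJ


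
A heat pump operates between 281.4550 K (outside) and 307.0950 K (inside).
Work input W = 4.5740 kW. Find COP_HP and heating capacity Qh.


COP = 307.0950 / 25.6400 = 11.9772
Qh = 11.9772 * 4.5740 = 54.7836 kW

COP = 11.9772, Qh = 54.7836 kW


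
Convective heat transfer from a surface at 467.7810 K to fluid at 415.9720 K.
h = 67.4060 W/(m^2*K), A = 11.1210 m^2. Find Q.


dT = 51.8090 K
Q = 67.4060 * 11.1210 * 51.8090 = 38837.1727 W

38837.1727 W


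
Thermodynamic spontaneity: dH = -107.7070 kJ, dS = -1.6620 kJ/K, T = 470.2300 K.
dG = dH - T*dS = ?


T*dS = 470.2300 * -1.6620 = -781.5223 kJ
dG = -107.7070 + 781.5223 = 673.8153 kJ (non-spontaneous)

dG = 673.8153 kJ, non-spontaneous


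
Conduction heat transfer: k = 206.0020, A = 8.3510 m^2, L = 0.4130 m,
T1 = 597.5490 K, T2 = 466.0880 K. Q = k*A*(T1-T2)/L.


dT = 131.4610 K
Q = 206.0020 * 8.3510 * 131.4610 / 0.4130 = 547591.6289 W

547591.6289 W


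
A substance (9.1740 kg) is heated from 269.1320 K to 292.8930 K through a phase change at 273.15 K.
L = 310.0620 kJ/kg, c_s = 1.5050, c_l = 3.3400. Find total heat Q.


Q1 (sensible, solid) = 9.1740 * 1.5050 * 4.0180 = 55.4760 kJ
Q2 (latent) = 9.1740 * 310.0620 = 2844.5088 kJ
Q3 (sensible, liquid) = 9.1740 * 3.3400 * 19.7430 = 604.9484 kJ
Q_total = 3504.9332 kJ

3504.9332 kJ


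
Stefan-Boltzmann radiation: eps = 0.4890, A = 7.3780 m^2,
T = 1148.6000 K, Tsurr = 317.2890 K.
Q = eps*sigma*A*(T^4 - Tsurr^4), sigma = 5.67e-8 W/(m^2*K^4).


T^4 = 1.7405e+12
Tsurr^4 = 1.0135e+10
Q = 0.4890 * 5.67e-8 * 7.3780 * 1.7304e+12 = 353972.5136 W

353972.5136 W


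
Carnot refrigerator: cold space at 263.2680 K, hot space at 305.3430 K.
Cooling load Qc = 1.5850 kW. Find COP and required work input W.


COP = 263.2680 / 42.0750 = 6.2571
W = 1.5850 / 6.2571 = 0.2533 kW

COP = 6.2571, W = 0.2533 kW


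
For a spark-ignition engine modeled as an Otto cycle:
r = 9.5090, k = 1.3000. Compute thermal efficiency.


r^(k-1) = 1.9654
eta = 1 - 1/1.9654 = 0.4912 = 49.1185%

49.1185%


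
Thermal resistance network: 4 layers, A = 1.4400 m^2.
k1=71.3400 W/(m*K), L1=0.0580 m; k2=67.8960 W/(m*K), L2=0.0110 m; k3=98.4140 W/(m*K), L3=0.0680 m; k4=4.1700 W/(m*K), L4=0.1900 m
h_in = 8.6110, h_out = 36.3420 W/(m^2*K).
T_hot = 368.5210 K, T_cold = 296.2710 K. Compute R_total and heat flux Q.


R_conv_in = 1/(8.6110*1.4400) = 0.0806
R_1 = 0.0580/(71.3400*1.4400) = 0.0006
R_2 = 0.0110/(67.8960*1.4400) = 0.0001
R_3 = 0.0680/(98.4140*1.4400) = 0.0005
R_4 = 0.1900/(4.1700*1.4400) = 0.0316
R_conv_out = 1/(36.3420*1.4400) = 0.0191
R_total = 0.1326 K/W
Q = 72.2500 / 0.1326 = 545.0647 W

R_total = 0.1326 K/W, Q = 545.0647 W


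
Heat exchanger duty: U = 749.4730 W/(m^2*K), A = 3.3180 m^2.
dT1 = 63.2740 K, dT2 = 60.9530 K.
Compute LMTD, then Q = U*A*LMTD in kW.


LMTD = 62.1063 K
Q = 749.4730 * 3.3180 * 62.1063 = 154442.8595 W = 154.4429 kW

154.4429 kW


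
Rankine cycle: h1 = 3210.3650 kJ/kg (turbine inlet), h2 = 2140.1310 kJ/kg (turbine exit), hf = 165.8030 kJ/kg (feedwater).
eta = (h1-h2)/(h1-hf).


W = 1070.2340 kJ/kg
Q_in = 3044.5620 kJ/kg
eta = 0.3515 = 35.1523%

eta = 35.1523%


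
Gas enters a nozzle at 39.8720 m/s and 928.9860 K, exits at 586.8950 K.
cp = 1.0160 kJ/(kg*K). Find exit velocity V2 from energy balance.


dT = 342.0910 K
2*cp*1000*dT = 695128.9120
V1^2 = 1589.7764
V2 = sqrt(696718.6884) = 834.6968 m/s

834.6968 m/s


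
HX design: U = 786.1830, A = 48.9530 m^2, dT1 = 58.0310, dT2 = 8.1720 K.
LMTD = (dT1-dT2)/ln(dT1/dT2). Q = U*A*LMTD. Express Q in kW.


LMTD = 25.4348 K
Q = 786.1830 * 48.9530 * 25.4348 = 978885.8088 W = 978.8858 kW

978.8858 kW


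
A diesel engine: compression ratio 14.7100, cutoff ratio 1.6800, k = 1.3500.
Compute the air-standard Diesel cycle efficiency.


r^(k-1) = 2.5625
rc^k = 2.0145
eta = 0.5687 = 56.8734%

56.8734%


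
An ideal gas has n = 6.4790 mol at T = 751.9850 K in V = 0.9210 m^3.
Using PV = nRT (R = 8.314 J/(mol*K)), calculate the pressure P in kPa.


P = nRT/V = 6.4790 * 8.314 * 751.9850 / 0.9210
= 40506.7293 / 0.9210 = 43981.2479 Pa = 43.9812 kPa

43.9812 kPa


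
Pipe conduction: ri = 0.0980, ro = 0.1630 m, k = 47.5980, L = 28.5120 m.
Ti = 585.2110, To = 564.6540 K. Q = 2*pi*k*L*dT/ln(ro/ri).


dT = 20.5570 K
ln(ro/ri) = 0.5088
Q = 2*pi*47.5980*28.5120*20.5570 / 0.5088 = 344527.2968 W

344527.2968 W


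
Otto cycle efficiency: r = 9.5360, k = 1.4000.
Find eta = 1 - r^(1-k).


r^(k-1) = 2.4646
eta = 1 - 1/2.4646 = 0.5943 = 59.4255%

59.4255%


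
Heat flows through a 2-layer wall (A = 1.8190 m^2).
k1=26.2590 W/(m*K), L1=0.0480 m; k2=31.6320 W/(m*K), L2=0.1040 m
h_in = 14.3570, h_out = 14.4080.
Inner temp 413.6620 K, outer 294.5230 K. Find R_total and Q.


R_conv_in = 1/(14.3570*1.8190) = 0.0383
R_1 = 0.0480/(26.2590*1.8190) = 0.0010
R_2 = 0.1040/(31.6320*1.8190) = 0.0018
R_conv_out = 1/(14.4080*1.8190) = 0.0382
R_total = 0.0793 K/W
Q = 119.1390 / 0.0793 = 1503.1402 W

R_total = 0.0793 K/W, Q = 1503.1402 W


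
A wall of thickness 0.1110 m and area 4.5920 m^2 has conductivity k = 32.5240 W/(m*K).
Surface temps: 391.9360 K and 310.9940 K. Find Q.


dT = 80.9420 K
Q = 32.5240 * 4.5920 * 80.9420 / 0.1110 = 108907.2481 W

108907.2481 W


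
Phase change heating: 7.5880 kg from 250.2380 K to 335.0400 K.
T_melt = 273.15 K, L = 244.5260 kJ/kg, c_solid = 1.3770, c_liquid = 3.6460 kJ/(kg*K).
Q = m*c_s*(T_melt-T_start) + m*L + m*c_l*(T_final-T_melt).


Q1 (sensible, solid) = 7.5880 * 1.3770 * 22.9120 = 239.4001 kJ
Q2 (latent) = 7.5880 * 244.5260 = 1855.4633 kJ
Q3 (sensible, liquid) = 7.5880 * 3.6460 * 61.8900 = 1712.2393 kJ
Q_total = 3807.1027 kJ

3807.1027 kJ


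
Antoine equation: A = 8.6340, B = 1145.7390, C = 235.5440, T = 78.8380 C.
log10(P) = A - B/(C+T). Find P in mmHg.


C+T = 314.3820
B/(C+T) = 3.6444
log10(P) = 8.6340 - 3.6444 = 4.9896
P = 10^4.9896 = 97630.0103 mmHg

97630.0103 mmHg


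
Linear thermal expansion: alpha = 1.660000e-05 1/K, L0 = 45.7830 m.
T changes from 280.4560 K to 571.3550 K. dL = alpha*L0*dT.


dT = 290.8990 K
dL = 1.660000e-05 * 45.7830 * 290.8990 = 0.221083 m
L_final = 46.004083 m

dL = 0.221083 m


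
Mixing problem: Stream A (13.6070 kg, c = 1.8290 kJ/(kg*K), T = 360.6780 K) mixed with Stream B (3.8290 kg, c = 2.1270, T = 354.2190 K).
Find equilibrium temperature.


num = 11861.1264
den = 33.0315
Tf = 359.0855 K

359.0855 K


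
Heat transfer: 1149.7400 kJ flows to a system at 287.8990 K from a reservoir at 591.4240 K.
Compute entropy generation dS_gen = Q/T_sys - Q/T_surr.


dS_sys = 1149.7400/287.8990 = 3.9936 kJ/K
dS_surr = -1149.7400/591.4240 = -1.9440 kJ/K
dS_gen = 3.9936 - 1.9440 = 2.0495 kJ/K (irreversible)

dS_gen = 2.0495 kJ/K, irreversible


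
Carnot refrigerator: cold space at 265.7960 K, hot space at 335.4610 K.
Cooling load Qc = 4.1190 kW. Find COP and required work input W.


COP = 265.7960 / 69.6650 = 3.8153
W = 4.1190 / 3.8153 = 1.0796 kW

COP = 3.8153, W = 1.0796 kW


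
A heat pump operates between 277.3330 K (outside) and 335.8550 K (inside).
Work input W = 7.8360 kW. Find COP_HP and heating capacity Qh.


COP = 335.8550 / 58.5220 = 5.7390
Qh = 5.7390 * 7.8360 = 44.9704 kW

COP = 5.7390, Qh = 44.9704 kW


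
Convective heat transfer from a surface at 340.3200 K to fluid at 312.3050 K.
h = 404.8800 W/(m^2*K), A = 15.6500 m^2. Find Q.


dT = 28.0150 K
Q = 404.8800 * 15.6500 * 28.0150 = 177513.4616 W

177513.4616 W


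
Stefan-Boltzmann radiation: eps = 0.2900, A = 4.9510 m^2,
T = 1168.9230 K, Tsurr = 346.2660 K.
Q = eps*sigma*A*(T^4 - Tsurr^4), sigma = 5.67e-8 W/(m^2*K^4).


T^4 = 1.8670e+12
Tsurr^4 = 1.4376e+10
Q = 0.2900 * 5.67e-8 * 4.9510 * 1.8526e+12 = 150820.5608 W

150820.5608 W


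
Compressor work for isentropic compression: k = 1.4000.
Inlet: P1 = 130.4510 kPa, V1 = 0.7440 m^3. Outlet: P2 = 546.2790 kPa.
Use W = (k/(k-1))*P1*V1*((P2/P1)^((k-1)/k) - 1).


(k-1)/k = 0.2857
(P2/P1)^exp = 1.5056
W = 3.5000 * 130.4510 * 0.7440 * (1.5056 - 1) = 171.7439 kJ

171.7439 kJ


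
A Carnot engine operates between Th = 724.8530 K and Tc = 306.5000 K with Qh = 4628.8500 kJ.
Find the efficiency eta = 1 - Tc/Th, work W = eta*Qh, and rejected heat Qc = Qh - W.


eta = 1 - 306.5000/724.8530 = 0.5772
W = 0.5772 * 4628.8500 = 2671.5669 kJ
Qc = 4628.8500 - 2671.5669 = 1957.2831 kJ

eta = 57.7156%, W = 2671.5669 kJ, Qc = 1957.2831 kJ


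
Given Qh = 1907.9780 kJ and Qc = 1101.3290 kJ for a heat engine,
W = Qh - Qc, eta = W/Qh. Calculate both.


W = 1907.9780 - 1101.3290 = 806.6490 kJ
eta = 806.6490 / 1907.9780 = 0.4228 = 42.2777%

W = 806.6490 kJ, eta = 42.2777%


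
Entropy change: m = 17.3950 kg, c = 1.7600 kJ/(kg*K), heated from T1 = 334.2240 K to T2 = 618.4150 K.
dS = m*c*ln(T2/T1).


T2/T1 = 1.8503
ln(T2/T1) = 0.6153
dS = 17.3950 * 1.7600 * 0.6153 = 18.8390 kJ/K

18.8390 kJ/K


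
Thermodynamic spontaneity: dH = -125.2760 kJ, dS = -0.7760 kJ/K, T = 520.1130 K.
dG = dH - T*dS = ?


T*dS = 520.1130 * -0.7760 = -403.6077 kJ
dG = -125.2760 + 403.6077 = 278.3317 kJ (non-spontaneous)

dG = 278.3317 kJ, non-spontaneous


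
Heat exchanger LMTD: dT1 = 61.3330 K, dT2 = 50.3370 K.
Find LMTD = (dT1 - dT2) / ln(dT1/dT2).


dT1/dT2 = 1.2184
ln(dT1/dT2) = 0.1976
LMTD = 10.9960 / 0.1976 = 55.6541 K

55.6541 K


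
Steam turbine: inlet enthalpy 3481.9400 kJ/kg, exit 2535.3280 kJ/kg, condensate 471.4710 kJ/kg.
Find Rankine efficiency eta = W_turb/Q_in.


W = 946.6120 kJ/kg
Q_in = 3010.4690 kJ/kg
eta = 0.3144 = 31.4440%

eta = 31.4440%


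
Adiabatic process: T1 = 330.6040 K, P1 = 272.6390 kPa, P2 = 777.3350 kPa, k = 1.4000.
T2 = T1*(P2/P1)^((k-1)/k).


(k-1)/k = 0.2857
(P2/P1)^exp = 1.3490
T2 = 330.6040 * 1.3490 = 445.9785 K

445.9785 K


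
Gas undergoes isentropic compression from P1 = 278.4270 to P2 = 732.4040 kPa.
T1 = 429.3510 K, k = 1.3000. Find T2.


(k-1)/k = 0.2308
(P2/P1)^exp = 1.2501
T2 = 429.3510 * 1.2501 = 536.7161 K

536.7161 K


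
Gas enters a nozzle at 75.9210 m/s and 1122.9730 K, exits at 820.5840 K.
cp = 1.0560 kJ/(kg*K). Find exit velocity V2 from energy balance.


dT = 302.3890 K
2*cp*1000*dT = 638645.5680
V1^2 = 5763.9982
V2 = sqrt(644409.5662) = 802.7512 m/s

802.7512 m/s


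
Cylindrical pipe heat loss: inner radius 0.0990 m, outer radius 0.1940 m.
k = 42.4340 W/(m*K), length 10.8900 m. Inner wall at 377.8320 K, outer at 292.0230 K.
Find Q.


dT = 85.8090 K
ln(ro/ri) = 0.6727
Q = 2*pi*42.4340*10.8900*85.8090 / 0.6727 = 370346.6340 W

370346.6340 W


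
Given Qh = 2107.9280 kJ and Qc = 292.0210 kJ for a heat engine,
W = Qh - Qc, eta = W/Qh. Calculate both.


W = 2107.9280 - 292.0210 = 1815.9070 kJ
eta = 1815.9070 / 2107.9280 = 0.8615 = 86.1465%

W = 1815.9070 kJ, eta = 86.1465%


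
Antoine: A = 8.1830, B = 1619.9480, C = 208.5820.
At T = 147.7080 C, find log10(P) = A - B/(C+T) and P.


C+T = 356.2900
B/(C+T) = 4.5467
log10(P) = 8.1830 - 4.5467 = 3.6363
P = 10^3.6363 = 4328.0080 mmHg

4328.0080 mmHg


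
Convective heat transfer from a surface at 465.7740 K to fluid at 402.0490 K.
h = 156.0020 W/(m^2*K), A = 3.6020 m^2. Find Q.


dT = 63.7250 K
Q = 156.0020 * 3.6020 * 63.7250 = 35808.3013 W

35808.3013 W


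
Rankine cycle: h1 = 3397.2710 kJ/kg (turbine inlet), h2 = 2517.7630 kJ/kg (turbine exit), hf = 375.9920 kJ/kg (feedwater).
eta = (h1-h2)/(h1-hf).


W = 879.5080 kJ/kg
Q_in = 3021.2790 kJ/kg
eta = 0.2911 = 29.1105%

eta = 29.1105%


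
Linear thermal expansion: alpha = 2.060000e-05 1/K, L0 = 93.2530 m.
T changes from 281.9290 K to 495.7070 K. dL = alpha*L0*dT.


dT = 213.7780 K
dL = 2.060000e-05 * 93.2530 * 213.7780 = 0.410670 m
L_final = 93.663670 m

dL = 0.410670 m


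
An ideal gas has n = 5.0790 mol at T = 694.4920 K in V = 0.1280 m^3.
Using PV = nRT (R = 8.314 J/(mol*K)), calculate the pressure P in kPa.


P = nRT/V = 5.0790 * 8.314 * 694.4920 / 0.1280
= 29326.1790 / 0.1280 = 229110.7731 Pa = 229.1108 kPa

229.1108 kPa


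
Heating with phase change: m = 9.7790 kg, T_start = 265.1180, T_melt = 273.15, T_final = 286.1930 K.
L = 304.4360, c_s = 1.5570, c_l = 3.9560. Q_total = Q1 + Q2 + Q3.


Q1 (sensible, solid) = 9.7790 * 1.5570 * 8.0320 = 122.2945 kJ
Q2 (latent) = 9.7790 * 304.4360 = 2977.0796 kJ
Q3 (sensible, liquid) = 9.7790 * 3.9560 * 13.0430 = 504.5779 kJ
Q_total = 3603.9520 kJ

3603.9520 kJ


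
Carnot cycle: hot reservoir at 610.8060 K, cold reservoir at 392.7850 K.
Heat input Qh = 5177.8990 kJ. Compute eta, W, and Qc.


eta = 1 - 392.7850/610.8060 = 0.3569
W = 0.3569 * 5177.8990 = 1848.1985 kJ
Qc = 5177.8990 - 1848.1985 = 3329.7005 kJ

eta = 35.6940%, W = 1848.1985 kJ, Qc = 3329.7005 kJ


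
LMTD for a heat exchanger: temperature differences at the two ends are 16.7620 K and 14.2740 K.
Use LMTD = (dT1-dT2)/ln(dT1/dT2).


dT1/dT2 = 1.1743
ln(dT1/dT2) = 0.1607
LMTD = 2.4880 / 0.1607 = 15.4847 K

15.4847 K


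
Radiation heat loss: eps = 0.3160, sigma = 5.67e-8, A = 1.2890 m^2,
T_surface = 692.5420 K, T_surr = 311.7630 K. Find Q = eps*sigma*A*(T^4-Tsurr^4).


T^4 = 2.3003e+11
Tsurr^4 = 9.4471e+09
Q = 0.3160 * 5.67e-8 * 1.2890 * 2.2058e+11 = 5094.4218 W

5094.4218 W


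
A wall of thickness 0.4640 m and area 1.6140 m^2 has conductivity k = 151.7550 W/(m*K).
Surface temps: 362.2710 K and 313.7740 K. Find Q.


dT = 48.4970 K
Q = 151.7550 * 1.6140 * 48.4970 / 0.4640 = 25600.2044 W

25600.2044 W


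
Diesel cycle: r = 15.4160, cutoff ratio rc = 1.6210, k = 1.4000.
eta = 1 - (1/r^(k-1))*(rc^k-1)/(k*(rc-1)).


r^(k-1) = 2.9867
rc^k = 1.9665
eta = 0.6278 = 62.7781%

62.7781%


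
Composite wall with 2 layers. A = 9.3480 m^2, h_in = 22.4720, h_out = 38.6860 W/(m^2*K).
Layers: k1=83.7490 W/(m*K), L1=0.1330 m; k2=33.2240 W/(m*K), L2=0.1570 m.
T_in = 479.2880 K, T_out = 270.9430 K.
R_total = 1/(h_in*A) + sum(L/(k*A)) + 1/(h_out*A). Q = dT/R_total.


R_conv_in = 1/(22.4720*9.3480) = 0.0048
R_1 = 0.1330/(83.7490*9.3480) = 0.0002
R_2 = 0.1570/(33.2240*9.3480) = 0.0005
R_conv_out = 1/(38.6860*9.3480) = 0.0028
R_total = 0.0082 K/W
Q = 208.3450 / 0.0082 = 25404.9623 W

R_total = 0.0082 K/W, Q = 25404.9623 W


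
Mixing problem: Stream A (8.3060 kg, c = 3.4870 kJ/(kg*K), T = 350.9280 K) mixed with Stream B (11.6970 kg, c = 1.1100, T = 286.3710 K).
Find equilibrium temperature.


num = 13882.0819
den = 41.9467
Tf = 330.9458 K

330.9458 K


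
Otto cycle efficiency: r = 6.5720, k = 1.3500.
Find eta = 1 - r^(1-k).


r^(k-1) = 1.9328
eta = 1 - 1/1.9328 = 0.4826 = 48.2625%

48.2625%


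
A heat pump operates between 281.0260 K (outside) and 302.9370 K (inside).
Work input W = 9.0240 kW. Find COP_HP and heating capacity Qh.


COP = 302.9370 / 21.9110 = 13.8258
Qh = 13.8258 * 9.0240 = 124.7640 kW

COP = 13.8258, Qh = 124.7640 kW


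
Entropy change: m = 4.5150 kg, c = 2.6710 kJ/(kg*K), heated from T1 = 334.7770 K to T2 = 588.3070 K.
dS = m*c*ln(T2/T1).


T2/T1 = 1.7573
ln(T2/T1) = 0.5638
dS = 4.5150 * 2.6710 * 0.5638 = 6.7990 kJ/K

6.7990 kJ/K


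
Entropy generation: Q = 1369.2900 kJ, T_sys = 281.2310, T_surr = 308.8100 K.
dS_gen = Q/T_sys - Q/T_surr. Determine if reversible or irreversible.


dS_sys = 1369.2900/281.2310 = 4.8689 kJ/K
dS_surr = -1369.2900/308.8100 = -4.4341 kJ/K
dS_gen = 4.8689 - 4.4341 = 0.4348 kJ/K (irreversible)

dS_gen = 0.4348 kJ/K, irreversible


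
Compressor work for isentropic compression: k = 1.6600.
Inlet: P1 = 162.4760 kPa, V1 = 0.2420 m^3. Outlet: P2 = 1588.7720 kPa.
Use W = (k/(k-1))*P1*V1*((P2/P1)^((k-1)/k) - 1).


(k-1)/k = 0.3976
(P2/P1)^exp = 2.4758
W = 2.5152 * 162.4760 * 0.2420 * (2.4758 - 1) = 145.9514 kJ

145.9514 kJ


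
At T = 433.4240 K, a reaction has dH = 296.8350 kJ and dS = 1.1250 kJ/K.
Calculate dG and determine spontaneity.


T*dS = 433.4240 * 1.1250 = 487.6020 kJ
dG = 296.8350 - 487.6020 = -190.7670 kJ (spontaneous)

dG = -190.7670 kJ, spontaneous


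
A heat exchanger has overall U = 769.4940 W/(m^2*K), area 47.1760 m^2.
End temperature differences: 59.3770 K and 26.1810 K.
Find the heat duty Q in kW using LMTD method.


LMTD = 40.5386 K
Q = 769.4940 * 47.1760 * 40.5386 = 1471619.5971 W = 1471.6196 kW

1471.6196 kW


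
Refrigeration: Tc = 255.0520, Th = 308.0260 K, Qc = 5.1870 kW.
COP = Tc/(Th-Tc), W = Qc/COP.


COP = 255.0520 / 52.9740 = 4.8147
W = 5.1870 / 4.8147 = 1.0773 kW

COP = 4.8147, W = 1.0773 kW


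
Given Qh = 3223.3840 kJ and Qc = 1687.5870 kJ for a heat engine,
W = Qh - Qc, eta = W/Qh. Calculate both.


W = 3223.3840 - 1687.5870 = 1535.7970 kJ
eta = 1535.7970 / 3223.3840 = 0.4765 = 47.6455%

W = 1535.7970 kJ, eta = 47.6455%


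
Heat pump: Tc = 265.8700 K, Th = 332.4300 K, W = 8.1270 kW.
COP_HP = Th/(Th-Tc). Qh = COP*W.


COP = 332.4300 / 66.5600 = 4.9944
Qh = 4.9944 * 8.1270 = 40.5898 kW

COP = 4.9944, Qh = 40.5898 kW


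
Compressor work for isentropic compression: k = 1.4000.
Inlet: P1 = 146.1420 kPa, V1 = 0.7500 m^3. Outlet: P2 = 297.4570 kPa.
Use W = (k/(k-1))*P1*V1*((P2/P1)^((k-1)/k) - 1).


(k-1)/k = 0.2857
(P2/P1)^exp = 1.2251
W = 3.5000 * 146.1420 * 0.7500 * (1.2251 - 1) = 86.3686 kJ

86.3686 kJ


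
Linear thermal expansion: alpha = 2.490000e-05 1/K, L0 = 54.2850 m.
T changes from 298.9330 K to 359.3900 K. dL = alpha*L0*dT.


dT = 60.4570 K
dL = 2.490000e-05 * 54.2850 * 60.4570 = 0.081720 m
L_final = 54.366720 m

dL = 0.081720 m


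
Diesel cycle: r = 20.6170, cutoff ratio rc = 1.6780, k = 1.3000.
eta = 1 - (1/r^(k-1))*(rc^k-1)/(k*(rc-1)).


r^(k-1) = 2.4789
rc^k = 1.9599
eta = 0.5607 = 56.0685%

56.0685%


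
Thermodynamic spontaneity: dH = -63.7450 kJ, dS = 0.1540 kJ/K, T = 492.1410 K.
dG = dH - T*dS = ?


T*dS = 492.1410 * 0.1540 = 75.7897 kJ
dG = -63.7450 - 75.7897 = -139.5347 kJ (spontaneous)

dG = -139.5347 kJ, spontaneous


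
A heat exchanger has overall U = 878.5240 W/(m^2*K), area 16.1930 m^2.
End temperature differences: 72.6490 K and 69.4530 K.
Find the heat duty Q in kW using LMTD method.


LMTD = 71.0390 K
Q = 878.5240 * 16.1930 * 71.0390 = 1010596.7494 W = 1010.5967 kW

1010.5967 kW


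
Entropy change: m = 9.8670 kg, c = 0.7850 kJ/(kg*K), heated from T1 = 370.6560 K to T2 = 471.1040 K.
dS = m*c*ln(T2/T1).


T2/T1 = 1.2710
ln(T2/T1) = 0.2398
dS = 9.8670 * 0.7850 * 0.2398 = 1.8574 kJ/K

1.8574 kJ/K


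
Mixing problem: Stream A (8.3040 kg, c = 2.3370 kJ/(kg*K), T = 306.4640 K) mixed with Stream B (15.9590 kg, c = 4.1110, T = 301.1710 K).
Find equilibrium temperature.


num = 25706.4387
den = 85.0139
Tf = 302.3793 K

302.3793 K


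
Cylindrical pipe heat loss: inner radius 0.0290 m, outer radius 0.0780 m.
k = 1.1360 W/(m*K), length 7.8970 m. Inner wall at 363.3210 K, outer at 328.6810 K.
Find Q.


dT = 34.6400 K
ln(ro/ri) = 0.9894
Q = 2*pi*1.1360*7.8970*34.6400 / 0.9894 = 1973.4249 W

1973.4249 W


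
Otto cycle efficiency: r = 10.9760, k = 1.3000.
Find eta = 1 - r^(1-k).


r^(k-1) = 2.0518
eta = 1 - 1/2.0518 = 0.5126 = 51.2621%

51.2621%


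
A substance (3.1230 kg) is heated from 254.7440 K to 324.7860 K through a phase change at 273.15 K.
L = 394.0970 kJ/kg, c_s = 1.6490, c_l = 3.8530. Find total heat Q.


Q1 (sensible, solid) = 3.1230 * 1.6490 * 18.4060 = 94.7877 kJ
Q2 (latent) = 3.1230 * 394.0970 = 1230.7649 kJ
Q3 (sensible, liquid) = 3.1230 * 3.8530 * 51.6360 = 621.3318 kJ
Q_total = 1946.8845 kJ

1946.8845 kJ


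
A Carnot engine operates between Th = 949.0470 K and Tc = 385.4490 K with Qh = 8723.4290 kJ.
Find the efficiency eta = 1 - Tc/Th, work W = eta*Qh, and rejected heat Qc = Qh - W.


eta = 1 - 385.4490/949.0470 = 0.5939
W = 0.5939 * 8723.4290 = 5180.4675 kJ
Qc = 8723.4290 - 5180.4675 = 3542.9615 kJ

eta = 59.3857%, W = 5180.4675 kJ, Qc = 3542.9615 kJ


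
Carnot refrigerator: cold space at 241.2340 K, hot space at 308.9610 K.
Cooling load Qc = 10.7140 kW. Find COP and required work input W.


COP = 241.2340 / 67.7270 = 3.5619
W = 10.7140 / 3.5619 = 3.0080 kW

COP = 3.5619, W = 3.0080 kW


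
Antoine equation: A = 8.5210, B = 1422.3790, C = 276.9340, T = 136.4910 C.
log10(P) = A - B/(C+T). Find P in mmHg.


C+T = 413.4250
B/(C+T) = 3.4405
log10(P) = 8.5210 - 3.4405 = 5.0805
P = 10^5.0805 = 120371.4502 mmHg

120371.4502 mmHg


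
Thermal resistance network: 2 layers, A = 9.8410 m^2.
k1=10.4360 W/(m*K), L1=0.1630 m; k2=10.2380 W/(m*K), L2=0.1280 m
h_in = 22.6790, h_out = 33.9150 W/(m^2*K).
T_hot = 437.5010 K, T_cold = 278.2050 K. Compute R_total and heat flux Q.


R_conv_in = 1/(22.6790*9.8410) = 0.0045
R_1 = 0.1630/(10.4360*9.8410) = 0.0016
R_2 = 0.1280/(10.2380*9.8410) = 0.0013
R_conv_out = 1/(33.9150*9.8410) = 0.0030
R_total = 0.0103 K/W
Q = 159.2960 / 0.0103 = 15414.1878 W

R_total = 0.0103 K/W, Q = 15414.1878 W


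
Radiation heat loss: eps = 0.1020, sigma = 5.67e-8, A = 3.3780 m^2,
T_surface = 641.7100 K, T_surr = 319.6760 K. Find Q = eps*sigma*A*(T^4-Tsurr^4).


T^4 = 1.6957e+11
Tsurr^4 = 1.0443e+10
Q = 0.1020 * 5.67e-8 * 3.3780 * 1.5913e+11 = 3108.7972 W

3108.7972 W


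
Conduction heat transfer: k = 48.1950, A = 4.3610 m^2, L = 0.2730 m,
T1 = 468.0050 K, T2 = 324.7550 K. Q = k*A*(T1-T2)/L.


dT = 143.2500 K
Q = 48.1950 * 4.3610 * 143.2500 / 0.2730 = 110285.9161 W

110285.9161 W


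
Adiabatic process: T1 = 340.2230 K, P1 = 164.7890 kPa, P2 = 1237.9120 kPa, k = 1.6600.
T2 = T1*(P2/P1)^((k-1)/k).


(k-1)/k = 0.3976
(P2/P1)^exp = 2.2294
T2 = 340.2230 * 2.2294 = 758.5043 K

758.5043 K


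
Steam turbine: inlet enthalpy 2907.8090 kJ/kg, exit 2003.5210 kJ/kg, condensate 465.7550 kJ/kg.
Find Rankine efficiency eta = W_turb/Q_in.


W = 904.2880 kJ/kg
Q_in = 2442.0540 kJ/kg
eta = 0.3703 = 37.0298%

eta = 37.0298%


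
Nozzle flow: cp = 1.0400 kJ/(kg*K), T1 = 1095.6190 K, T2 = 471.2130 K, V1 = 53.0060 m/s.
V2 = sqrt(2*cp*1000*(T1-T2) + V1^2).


dT = 624.4060 K
2*cp*1000*dT = 1298764.4800
V1^2 = 2809.6360
V2 = sqrt(1301574.1160) = 1140.8655 m/s

1140.8655 m/s


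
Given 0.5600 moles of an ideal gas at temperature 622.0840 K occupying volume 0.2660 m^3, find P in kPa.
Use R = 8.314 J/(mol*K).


P = nRT/V = 0.5600 * 8.314 * 622.0840 / 0.2660
= 2896.3236 / 0.2660 = 10888.4345 Pa = 10.8884 kPa

10.8884 kPa


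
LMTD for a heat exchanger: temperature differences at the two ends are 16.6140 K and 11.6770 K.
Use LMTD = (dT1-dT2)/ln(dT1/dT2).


dT1/dT2 = 1.4228
ln(dT1/dT2) = 0.3526
LMTD = 4.9370 / 0.3526 = 14.0007 K

14.0007 K


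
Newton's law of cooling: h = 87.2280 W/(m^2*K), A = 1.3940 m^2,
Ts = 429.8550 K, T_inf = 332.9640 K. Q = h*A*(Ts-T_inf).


dT = 96.8910 K
Q = 87.2280 * 1.3940 * 96.8910 = 11781.5418 W

11781.5418 W


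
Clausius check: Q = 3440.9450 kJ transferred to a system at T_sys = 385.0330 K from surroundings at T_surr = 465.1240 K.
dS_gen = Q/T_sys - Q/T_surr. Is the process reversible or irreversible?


dS_sys = 3440.9450/385.0330 = 8.9368 kJ/K
dS_surr = -3440.9450/465.1240 = -7.3979 kJ/K
dS_gen = 8.9368 - 7.3979 = 1.5388 kJ/K (irreversible)

dS_gen = 1.5388 kJ/K, irreversible


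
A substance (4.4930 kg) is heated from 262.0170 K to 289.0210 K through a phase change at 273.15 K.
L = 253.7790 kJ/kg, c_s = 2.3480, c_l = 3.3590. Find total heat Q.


Q1 (sensible, solid) = 4.4930 * 2.3480 * 11.1330 = 117.4483 kJ
Q2 (latent) = 4.4930 * 253.7790 = 1140.2290 kJ
Q3 (sensible, liquid) = 4.4930 * 3.3590 * 15.8710 = 239.5249 kJ
Q_total = 1497.2023 kJ

1497.2023 kJ


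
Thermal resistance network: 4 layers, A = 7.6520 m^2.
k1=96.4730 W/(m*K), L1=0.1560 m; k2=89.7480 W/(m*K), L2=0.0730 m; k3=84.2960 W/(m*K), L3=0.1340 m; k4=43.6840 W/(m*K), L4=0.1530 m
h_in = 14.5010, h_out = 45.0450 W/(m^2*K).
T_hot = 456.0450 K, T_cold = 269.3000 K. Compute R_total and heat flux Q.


R_conv_in = 1/(14.5010*7.6520) = 0.0090
R_1 = 0.1560/(96.4730*7.6520) = 0.0002
R_2 = 0.0730/(89.7480*7.6520) = 0.0001
R_3 = 0.1340/(84.2960*7.6520) = 0.0002
R_4 = 0.1530/(43.6840*7.6520) = 0.0005
R_conv_out = 1/(45.0450*7.6520) = 0.0029
R_total = 0.0129 K/W
Q = 186.7450 / 0.0129 = 14480.3954 W

R_total = 0.0129 K/W, Q = 14480.3954 W


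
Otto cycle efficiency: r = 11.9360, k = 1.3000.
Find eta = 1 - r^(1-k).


r^(k-1) = 2.1041
eta = 1 - 1/2.1041 = 0.5247 = 52.4728%

52.4728%


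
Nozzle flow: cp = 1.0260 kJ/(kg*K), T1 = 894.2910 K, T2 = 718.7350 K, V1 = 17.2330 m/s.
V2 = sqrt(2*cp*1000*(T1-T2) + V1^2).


dT = 175.5560 K
2*cp*1000*dT = 360240.9120
V1^2 = 296.9763
V2 = sqrt(360537.8883) = 600.4481 m/s

600.4481 m/s


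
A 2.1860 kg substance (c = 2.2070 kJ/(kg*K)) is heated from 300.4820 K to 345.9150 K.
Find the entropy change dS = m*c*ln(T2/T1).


T2/T1 = 1.1512
ln(T2/T1) = 0.1408
dS = 2.1860 * 2.2070 * 0.1408 = 0.6793 kJ/K

0.6793 kJ/K


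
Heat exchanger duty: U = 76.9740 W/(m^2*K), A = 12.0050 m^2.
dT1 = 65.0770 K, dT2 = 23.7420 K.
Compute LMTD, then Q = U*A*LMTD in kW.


LMTD = 40.9937 K
Q = 76.9740 * 12.0050 * 40.9937 = 37881.1704 W = 37.8812 kW

37.8812 kW


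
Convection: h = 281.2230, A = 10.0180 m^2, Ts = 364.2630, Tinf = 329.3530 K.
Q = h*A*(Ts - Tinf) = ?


dT = 34.9100 K
Q = 281.2230 * 10.0180 * 34.9100 = 98351.6642 W

98351.6642 W


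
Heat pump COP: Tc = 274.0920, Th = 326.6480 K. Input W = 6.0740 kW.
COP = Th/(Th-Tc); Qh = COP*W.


COP = 326.6480 / 52.5560 = 6.2152
Qh = 6.2152 * 6.0740 = 37.7514 kW

COP = 6.2152, Qh = 37.7514 kW


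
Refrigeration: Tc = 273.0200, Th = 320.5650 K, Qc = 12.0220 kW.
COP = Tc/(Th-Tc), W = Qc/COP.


COP = 273.0200 / 47.5450 = 5.7423
W = 12.0220 / 5.7423 = 2.0936 kW

COP = 5.7423, W = 2.0936 kW


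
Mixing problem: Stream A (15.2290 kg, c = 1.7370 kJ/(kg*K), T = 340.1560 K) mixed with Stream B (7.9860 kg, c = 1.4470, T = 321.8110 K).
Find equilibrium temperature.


num = 12716.8343
den = 38.0085
Tf = 334.5786 K

334.5786 K


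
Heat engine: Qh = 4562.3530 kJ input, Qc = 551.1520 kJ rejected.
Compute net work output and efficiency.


W = 4562.3530 - 551.1520 = 4011.2010 kJ
eta = 4011.2010 / 4562.3530 = 0.8792 = 87.9196%

W = 4011.2010 kJ, eta = 87.9196%


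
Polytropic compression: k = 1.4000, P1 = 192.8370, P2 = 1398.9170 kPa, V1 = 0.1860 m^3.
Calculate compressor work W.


(k-1)/k = 0.2857
(P2/P1)^exp = 1.7615
W = 3.5000 * 192.8370 * 0.1860 * (1.7615 - 1) = 95.5981 kJ

95.5981 kJ


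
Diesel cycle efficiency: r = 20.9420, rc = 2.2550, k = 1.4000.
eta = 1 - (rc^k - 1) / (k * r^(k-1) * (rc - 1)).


r^(k-1) = 3.3760
rc^k = 3.1218
eta = 0.6423 = 64.2295%

64.2295%


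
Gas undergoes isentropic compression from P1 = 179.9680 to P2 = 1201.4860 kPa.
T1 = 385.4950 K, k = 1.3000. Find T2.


(k-1)/k = 0.2308
(P2/P1)^exp = 1.5498
T2 = 385.4950 * 1.5498 = 597.4387 K

597.4387 K


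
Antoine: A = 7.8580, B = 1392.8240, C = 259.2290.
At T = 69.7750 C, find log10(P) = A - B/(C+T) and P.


C+T = 329.0040
B/(C+T) = 4.2335
log10(P) = 7.8580 - 4.2335 = 3.6245
P = 10^3.6245 = 4212.5384 mmHg

4212.5384 mmHg


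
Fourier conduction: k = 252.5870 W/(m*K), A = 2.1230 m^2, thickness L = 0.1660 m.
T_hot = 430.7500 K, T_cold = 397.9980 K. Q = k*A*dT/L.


dT = 32.7520 K
Q = 252.5870 * 2.1230 * 32.7520 / 0.1660 = 105801.2323 W

105801.2323 W


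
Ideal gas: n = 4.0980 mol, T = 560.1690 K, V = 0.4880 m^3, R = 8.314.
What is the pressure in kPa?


P = nRT/V = 4.0980 * 8.314 * 560.1690 / 0.4880
= 19085.3903 / 0.4880 = 39109.4063 Pa = 39.1094 kPa

39.1094 kPa


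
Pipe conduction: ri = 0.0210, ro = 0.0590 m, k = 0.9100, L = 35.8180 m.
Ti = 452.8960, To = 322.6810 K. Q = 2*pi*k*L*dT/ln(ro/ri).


dT = 130.2150 K
ln(ro/ri) = 1.0330
Q = 2*pi*0.9100*35.8180*130.2150 / 1.0330 = 25815.2882 W

25815.2882 W


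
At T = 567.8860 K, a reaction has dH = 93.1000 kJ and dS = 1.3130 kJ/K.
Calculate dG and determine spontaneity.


T*dS = 567.8860 * 1.3130 = 745.6343 kJ
dG = 93.1000 - 745.6343 = -652.5343 kJ (spontaneous)

dG = -652.5343 kJ, spontaneous


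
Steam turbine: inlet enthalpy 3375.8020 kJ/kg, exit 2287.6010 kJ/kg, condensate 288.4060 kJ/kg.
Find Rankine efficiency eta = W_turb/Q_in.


W = 1088.2010 kJ/kg
Q_in = 3087.3960 kJ/kg
eta = 0.3525 = 35.2466%

eta = 35.2466%


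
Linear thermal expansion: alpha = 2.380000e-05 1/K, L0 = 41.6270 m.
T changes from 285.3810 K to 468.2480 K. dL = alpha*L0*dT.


dT = 182.8670 K
dL = 2.380000e-05 * 41.6270 * 182.8670 = 0.181170 m
L_final = 41.808170 m

dL = 0.181170 m


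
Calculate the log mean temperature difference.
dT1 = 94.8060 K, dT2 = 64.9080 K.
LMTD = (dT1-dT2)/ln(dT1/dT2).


dT1/dT2 = 1.4606
ln(dT1/dT2) = 0.3789
LMTD = 29.8980 / 0.3789 = 78.9153 K

78.9153 K


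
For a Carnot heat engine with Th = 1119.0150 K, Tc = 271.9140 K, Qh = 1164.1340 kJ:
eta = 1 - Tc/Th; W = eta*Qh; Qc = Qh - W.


eta = 1 - 271.9140/1119.0150 = 0.7570
W = 0.7570 * 1164.1340 = 881.2564 kJ
Qc = 1164.1340 - 881.2564 = 282.8776 kJ

eta = 75.7006%, W = 881.2564 kJ, Qc = 282.8776 kJ


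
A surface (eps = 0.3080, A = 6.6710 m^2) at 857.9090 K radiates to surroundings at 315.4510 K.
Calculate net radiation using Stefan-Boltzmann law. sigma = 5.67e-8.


T^4 = 5.4171e+11
Tsurr^4 = 9.9021e+09
Q = 0.3080 * 5.67e-8 * 6.6710 * 5.3181e+11 = 61955.1625 W

61955.1625 W


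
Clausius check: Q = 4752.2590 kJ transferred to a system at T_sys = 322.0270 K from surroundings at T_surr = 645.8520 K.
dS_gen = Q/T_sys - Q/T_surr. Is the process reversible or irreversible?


dS_sys = 4752.2590/322.0270 = 14.7573 kJ/K
dS_surr = -4752.2590/645.8520 = -7.3581 kJ/K
dS_gen = 14.7573 - 7.3581 = 7.3992 kJ/K (irreversible)

dS_gen = 7.3992 kJ/K, irreversible


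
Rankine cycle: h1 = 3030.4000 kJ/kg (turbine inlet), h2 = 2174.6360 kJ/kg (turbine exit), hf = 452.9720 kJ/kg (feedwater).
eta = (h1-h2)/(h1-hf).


W = 855.7640 kJ/kg
Q_in = 2577.4280 kJ/kg
eta = 0.3320 = 33.2022%

eta = 33.2022%


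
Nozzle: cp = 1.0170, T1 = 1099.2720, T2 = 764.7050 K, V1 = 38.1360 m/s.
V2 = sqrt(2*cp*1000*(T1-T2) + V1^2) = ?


dT = 334.5670 K
2*cp*1000*dT = 680509.2780
V1^2 = 1454.3545
V2 = sqrt(681963.6325) = 825.8109 m/s

825.8109 m/s


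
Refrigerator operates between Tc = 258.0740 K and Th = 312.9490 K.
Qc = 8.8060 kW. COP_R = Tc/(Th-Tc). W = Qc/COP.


COP = 258.0740 / 54.8750 = 4.7029
W = 8.8060 / 4.7029 = 1.8724 kW

COP = 4.7029, W = 1.8724 kW


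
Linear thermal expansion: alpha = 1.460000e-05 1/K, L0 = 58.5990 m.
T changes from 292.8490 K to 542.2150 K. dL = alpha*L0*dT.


dT = 249.3660 K
dL = 1.460000e-05 * 58.5990 * 249.3660 = 0.213344 m
L_final = 58.812344 m

dL = 0.213344 m


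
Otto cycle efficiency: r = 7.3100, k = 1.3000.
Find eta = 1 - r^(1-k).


r^(k-1) = 1.8162
eta = 1 - 1/1.8162 = 0.4494 = 44.9414%

44.9414%


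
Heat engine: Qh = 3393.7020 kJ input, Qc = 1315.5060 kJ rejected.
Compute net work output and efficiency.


W = 3393.7020 - 1315.5060 = 2078.1960 kJ
eta = 2078.1960 / 3393.7020 = 0.6124 = 61.2368%

W = 2078.1960 kJ, eta = 61.2368%


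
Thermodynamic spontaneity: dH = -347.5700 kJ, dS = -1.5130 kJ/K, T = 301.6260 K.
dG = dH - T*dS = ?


T*dS = 301.6260 * -1.5130 = -456.3601 kJ
dG = -347.5700 + 456.3601 = 108.7901 kJ (non-spontaneous)

dG = 108.7901 kJ, non-spontaneous


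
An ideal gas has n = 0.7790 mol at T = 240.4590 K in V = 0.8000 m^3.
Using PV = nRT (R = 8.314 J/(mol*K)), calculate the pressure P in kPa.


P = nRT/V = 0.7790 * 8.314 * 240.4590 / 0.8000
= 1557.3582 / 0.8000 = 1946.6978 Pa = 1.9467 kPa

1.9467 kPa


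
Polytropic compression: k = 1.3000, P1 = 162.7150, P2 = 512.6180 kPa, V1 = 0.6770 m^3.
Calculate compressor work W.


(k-1)/k = 0.2308
(P2/P1)^exp = 1.3032
W = 4.3333 * 162.7150 * 0.6770 * (1.3032 - 1) = 144.7280 kJ

144.7280 kJ


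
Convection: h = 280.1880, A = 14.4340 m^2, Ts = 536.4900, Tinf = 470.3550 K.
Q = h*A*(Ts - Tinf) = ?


dT = 66.1350 K
Q = 280.1880 * 14.4340 * 66.1350 = 267465.3886 W

267465.3886 W


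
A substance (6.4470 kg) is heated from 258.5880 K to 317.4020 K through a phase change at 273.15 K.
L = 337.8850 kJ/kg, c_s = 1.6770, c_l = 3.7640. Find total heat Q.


Q1 (sensible, solid) = 6.4470 * 1.6770 * 14.5620 = 157.4388 kJ
Q2 (latent) = 6.4470 * 337.8850 = 2178.3446 kJ
Q3 (sensible, liquid) = 6.4470 * 3.7640 * 44.2520 = 1073.8415 kJ
Q_total = 3409.6249 kJ

3409.6249 kJ


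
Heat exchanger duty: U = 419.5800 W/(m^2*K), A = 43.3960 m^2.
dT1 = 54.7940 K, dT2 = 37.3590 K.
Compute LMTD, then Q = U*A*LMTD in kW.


LMTD = 45.5214 K
Q = 419.5800 * 43.3960 * 45.5214 = 828857.5289 W = 828.8575 kW

828.8575 kW


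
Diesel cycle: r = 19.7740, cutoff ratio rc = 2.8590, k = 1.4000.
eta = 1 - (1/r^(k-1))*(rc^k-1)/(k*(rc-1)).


r^(k-1) = 3.2994
rc^k = 4.3521
eta = 0.6096 = 60.9633%

60.9633%


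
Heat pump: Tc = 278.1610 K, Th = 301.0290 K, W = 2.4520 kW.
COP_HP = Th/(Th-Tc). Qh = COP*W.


COP = 301.0290 / 22.8680 = 13.1638
Qh = 13.1638 * 2.4520 = 32.2776 kW

COP = 13.1638, Qh = 32.2776 kW


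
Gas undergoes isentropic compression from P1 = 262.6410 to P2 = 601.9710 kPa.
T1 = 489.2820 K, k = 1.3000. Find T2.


(k-1)/k = 0.2308
(P2/P1)^exp = 1.2109
T2 = 489.2820 * 1.2109 = 592.4959 K

592.4959 K


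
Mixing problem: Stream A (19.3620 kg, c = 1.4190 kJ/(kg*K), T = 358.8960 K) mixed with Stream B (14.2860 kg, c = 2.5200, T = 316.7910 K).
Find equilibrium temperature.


num = 21265.2561
den = 63.4754
Tf = 335.0157 K

335.0157 K


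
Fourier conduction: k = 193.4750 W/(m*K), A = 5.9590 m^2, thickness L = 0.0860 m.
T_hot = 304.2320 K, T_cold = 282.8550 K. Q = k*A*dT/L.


dT = 21.3770 K
Q = 193.4750 * 5.9590 * 21.3770 / 0.0860 = 286580.4411 W

286580.4411 W


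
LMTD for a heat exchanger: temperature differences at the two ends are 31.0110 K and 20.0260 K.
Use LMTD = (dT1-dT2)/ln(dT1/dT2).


dT1/dT2 = 1.5485
ln(dT1/dT2) = 0.4373
LMTD = 10.9850 / 0.4373 = 25.1194 K

25.1194 K
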